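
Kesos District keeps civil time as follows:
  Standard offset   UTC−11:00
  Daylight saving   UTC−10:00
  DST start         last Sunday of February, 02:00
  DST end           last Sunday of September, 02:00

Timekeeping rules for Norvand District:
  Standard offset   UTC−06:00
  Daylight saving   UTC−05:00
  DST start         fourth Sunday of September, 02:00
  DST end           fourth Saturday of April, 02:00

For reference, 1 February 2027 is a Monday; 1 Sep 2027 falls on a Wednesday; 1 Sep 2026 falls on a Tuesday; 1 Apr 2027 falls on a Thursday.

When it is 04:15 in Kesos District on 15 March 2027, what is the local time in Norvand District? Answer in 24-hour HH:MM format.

1 February 2027 is a Monday, so Sundays fall on 7, 14, 21, 28; the last is February 28.
1 September 2027 is a Wednesday, so Sundays fall on 5, 12, 19, 26; the last is September 26.
15 March 2027 falls between 28 February and 26 September, so daylight saving is in effect and Kesos District is at UTC−10:00.
04:15 Kesos District + 10h = 14:15 UTC.
1 September 2026 is a Tuesday, so the first Sunday is September 6 and the fourth is September 27.
1 April 2027 is a Thursday, so the first Saturday is April 3 and the fourth is April 24.
At the standard offset (UTC−06:00), 14:15 UTC − 6h = 08:15 Norvand District standard time.
The standard-time date in Norvand District, 15 March 2027, falls between 27 September 2026 and 24 April 2027, so daylight saving is in effect and Norvand District is at UTC−05:00.
14:15 UTC − 5h = 09:15 Norvand District.

09:15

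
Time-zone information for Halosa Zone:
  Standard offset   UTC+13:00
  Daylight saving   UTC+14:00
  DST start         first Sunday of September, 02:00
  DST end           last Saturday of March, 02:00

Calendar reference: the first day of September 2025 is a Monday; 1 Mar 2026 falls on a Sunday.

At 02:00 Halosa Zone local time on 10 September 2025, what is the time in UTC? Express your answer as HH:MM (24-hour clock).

1 September 2025 is a Monday, so the first Sunday is September 7.
1 March 2026 is a Sunday, so Saturdays fall on 7, 14, 21, 28; the last is March 28.
10 September 2025 falls between 7 September 2025 and 28 March 2026, so daylight saving is in effect and Halosa Zone is at UTC+14:00.
02:00 local − 14h = 12:00 UTC (rolling into the previous day, 9 September 2025).

12:00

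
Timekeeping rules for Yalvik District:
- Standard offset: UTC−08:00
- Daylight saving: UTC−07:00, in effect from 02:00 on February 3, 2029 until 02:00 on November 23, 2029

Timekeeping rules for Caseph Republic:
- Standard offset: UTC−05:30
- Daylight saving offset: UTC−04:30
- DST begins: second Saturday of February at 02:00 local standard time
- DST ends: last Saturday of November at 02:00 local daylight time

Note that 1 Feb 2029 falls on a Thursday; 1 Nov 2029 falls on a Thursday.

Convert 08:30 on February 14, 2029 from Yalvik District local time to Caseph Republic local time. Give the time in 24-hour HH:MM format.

February 14, 2029 falls between 3 February and 23 November, so daylight saving is in effect and Yalvik District is at UTC−07:00.
08:30 Yalvik District + 7h = 15:30 UTC.
1 February 2029 is a Thursday, so the first Saturday is February 3 and the second is February 10.
1 November 2029 is a Thursday, so Saturdays fall on 3, 10, 17, 24; the last is November 24.
At the standard offset (UTC−05:30), 15:30 UTC − 5h30m = 10:00 Caseph Republic standard time.
The standard-time date in Caseph Republic, February 14, 2029, falls between 10 February and 24 November, so daylight saving is in effect and Caseph Republic is at UTC−04:30.
15:30 UTC − 4h30m = 11:00 Caseph Republic.

11:00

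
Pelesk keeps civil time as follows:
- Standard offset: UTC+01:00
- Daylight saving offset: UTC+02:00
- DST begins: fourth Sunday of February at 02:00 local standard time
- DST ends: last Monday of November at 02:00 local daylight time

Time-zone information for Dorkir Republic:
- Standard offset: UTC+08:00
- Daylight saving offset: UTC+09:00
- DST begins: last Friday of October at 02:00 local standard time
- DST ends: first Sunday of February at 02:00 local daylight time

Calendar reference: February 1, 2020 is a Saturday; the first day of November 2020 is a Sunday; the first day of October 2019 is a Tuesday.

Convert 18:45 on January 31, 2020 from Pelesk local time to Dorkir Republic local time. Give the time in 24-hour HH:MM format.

02:45

1 February 2020 is a Saturday, so the first Sunday is February 2 and the fourth is February 23.
1 November 2020 is a Sunday, so Mondays fall on 2, 9, 16, 23, 30; the last is November 30.
Daylight saving runs 23 February – 30 November; January 31, 2020 is outside that window, so Pelesk is on standard time at UTC+01:00.
18:45 Pelesk − 1h = 17:45 UTC.
1 October 2019 is a Tuesday, so Fridays fall on 4, 11, 18, 25; the last is October 25.
1 February 2020 is a Saturday, so the first Sunday is February 2.
At the standard offset (UTC+08:00), 17:45 UTC + 8h = 01:45 Dorkir Republic standard time (rolling into the next day, 1 February 2020).
Daylight saving runs 25 October 2019 – 2 February 2020; the standard-time date in Dorkir Republic, February 1, 2020, is inside that window, so Dorkir Republic is at UTC+09:00.
17:45 UTC + 9h = 02:45 Dorkir Republic (rolling into the next day, 1 February 2020).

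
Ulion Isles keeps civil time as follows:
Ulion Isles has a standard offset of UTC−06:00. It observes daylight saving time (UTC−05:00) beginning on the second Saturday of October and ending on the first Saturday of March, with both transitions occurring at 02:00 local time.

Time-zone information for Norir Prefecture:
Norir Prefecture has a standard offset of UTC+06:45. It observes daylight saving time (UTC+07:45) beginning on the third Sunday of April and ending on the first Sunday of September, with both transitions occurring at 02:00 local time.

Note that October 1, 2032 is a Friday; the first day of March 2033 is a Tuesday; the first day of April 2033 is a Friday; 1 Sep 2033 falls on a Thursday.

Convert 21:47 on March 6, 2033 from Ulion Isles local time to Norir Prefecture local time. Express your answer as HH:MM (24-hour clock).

1 October 2032 is a Friday, so the first Saturday is October 2 and the second is October 9.
1 March 2033 is a Tuesday, so the first Saturday is March 5.
March 6, 2033 does not fall between 9 October 2032 and 5 March 2033, so daylight saving is not in effect and Ulion Isles is at UTC−06:00.
21:47 Ulion Isles + 6h = 03:47 UTC (rolling into the next day, 7 March 2033).
1 April 2033 is a Friday, so the first Sunday is April 3 and the third is April 17.
1 September 2033 is a Thursday, so the first Sunday is September 4.
At the standard offset (UTC+06:45), 03:47 UTC + 6h45m = 10:32 Norir Prefecture standard time.
Daylight saving runs 17 April – 4 September; the standard-time date in Norir Prefecture, March 7, 2033, is outside that window, so Norir Prefecture is on standard time at UTC+06:45.
03:47 UTC + 6h45m = 10:32 Norir Prefecture.

10:32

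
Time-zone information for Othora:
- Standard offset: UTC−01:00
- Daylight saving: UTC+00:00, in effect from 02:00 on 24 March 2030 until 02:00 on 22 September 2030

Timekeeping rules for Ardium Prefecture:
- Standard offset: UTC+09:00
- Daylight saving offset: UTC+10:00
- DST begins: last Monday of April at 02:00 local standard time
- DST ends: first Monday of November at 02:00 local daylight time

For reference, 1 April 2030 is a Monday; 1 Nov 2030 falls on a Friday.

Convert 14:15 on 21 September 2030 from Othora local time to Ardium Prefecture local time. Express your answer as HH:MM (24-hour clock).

00:15

21 September 2030 falls between 24 March and 22 September, so daylight saving is in effect and Othora is at UTC+00:00.
14:15 Othora − 0h = 14:15 UTC.
1 April 2030 is a Monday, so Mondays fall on 1, 8, 15, 22, 29; the last is April 29.
1 November 2030 is a Friday, so the first Monday is November 4.
At the standard offset (UTC+09:00), 14:15 UTC + 9h = 23:15 Ardium Prefecture standard time.
The standard-time date in Ardium Prefecture, 21 September 2030, falls between 29 April and 4 November, so daylight saving is in effect and Ardium Prefecture is at UTC+10:00.
14:15 UTC + 10h = 00:15 Ardium Prefecture (rolling into the next day, 22 September 2030).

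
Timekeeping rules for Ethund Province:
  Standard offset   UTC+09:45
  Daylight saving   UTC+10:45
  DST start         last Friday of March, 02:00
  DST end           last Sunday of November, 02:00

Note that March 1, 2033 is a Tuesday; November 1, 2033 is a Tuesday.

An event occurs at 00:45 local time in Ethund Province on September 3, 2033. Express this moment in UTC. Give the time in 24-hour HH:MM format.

14:00

1 March 2033 is a Tuesday, so Fridays fall on 4, 11, 18, 25; the last is March 25.
1 November 2033 is a Tuesday, so Sundays fall on 6, 13, 20, 27; the last is November 27.
Daylight saving runs 25 March – 27 November; September 3, 2033 is inside that window, so Ethund Province is at UTC+10:45.
00:45 local − 10h45m = 14:00 UTC (rolling into the previous day, 2 September 2033).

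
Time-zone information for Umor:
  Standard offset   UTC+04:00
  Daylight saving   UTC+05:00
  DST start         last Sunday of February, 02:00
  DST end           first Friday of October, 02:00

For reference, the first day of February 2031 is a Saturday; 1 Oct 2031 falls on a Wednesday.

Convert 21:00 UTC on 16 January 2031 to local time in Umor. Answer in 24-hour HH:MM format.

01:00

1 February 2031 is a Saturday, so Sundays fall on 2, 9, 16, 23; the last is February 23.
1 October 2031 is a Wednesday, so the first Friday is October 3.
At the standard offset (UTC+04:00), 21:00 UTC + 4h = 01:00 Umor standard time (rolling into the next day, 17 January 2031).
The standard-time date in Umor, 17 January 2031, is outside the daylight-saving period (23 February – 3 October), so Umor is on standard time, UTC+04:00.
21:00 UTC + 4h = 01:00 local (rolling into the next day, 17 January 2031).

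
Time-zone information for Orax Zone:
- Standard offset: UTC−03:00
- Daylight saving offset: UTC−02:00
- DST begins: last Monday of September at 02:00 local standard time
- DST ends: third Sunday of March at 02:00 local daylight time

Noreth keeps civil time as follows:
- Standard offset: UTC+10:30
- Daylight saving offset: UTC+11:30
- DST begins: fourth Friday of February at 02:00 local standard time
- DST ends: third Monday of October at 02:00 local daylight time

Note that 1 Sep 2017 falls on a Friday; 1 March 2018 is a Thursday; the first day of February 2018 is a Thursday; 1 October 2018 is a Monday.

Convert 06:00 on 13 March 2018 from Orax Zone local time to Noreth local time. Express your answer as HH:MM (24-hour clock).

19:30

1 September 2017 is a Friday, so Mondays fall on 4, 11, 18, 25; the last is September 25.
1 March 2018 is a Thursday, so the first Sunday is March 4 and the third is March 18.
13 March 2018 falls between 25 September 2017 and 18 March 2018, so daylight saving is in effect and Orax Zone is at UTC−02:00.
06:00 Orax Zone + 2h = 08:00 UTC.
1 February 2018 is a Thursday, so the first Friday is February 2 and the fourth is February 23.
1 October 2018 is a Monday, so the first Monday is October 1 and the third is October 15.
At the standard offset (UTC+10:30), 08:00 UTC + 10h30m = 18:30 Noreth standard time.
The standard-time date in Noreth, 13 March 2018, falls between 23 February and 15 October, so daylight saving is in effect and Noreth is at UTC+11:30.
08:00 UTC + 11h30m = 19:30 Noreth.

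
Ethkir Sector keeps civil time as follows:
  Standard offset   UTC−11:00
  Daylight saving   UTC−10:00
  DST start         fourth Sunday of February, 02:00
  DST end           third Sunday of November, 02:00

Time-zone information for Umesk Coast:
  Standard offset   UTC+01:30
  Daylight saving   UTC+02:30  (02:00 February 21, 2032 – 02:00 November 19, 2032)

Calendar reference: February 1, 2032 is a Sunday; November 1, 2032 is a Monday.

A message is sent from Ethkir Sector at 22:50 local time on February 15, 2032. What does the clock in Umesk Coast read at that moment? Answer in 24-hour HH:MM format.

1 February 2032 is a Sunday, so the first Sunday is February 1 and the fourth is February 22.
1 November 2032 is a Monday, so the first Sunday is November 7 and the third is November 21.
February 15, 2032 is outside the daylight-saving period (22 February – 21 November), so Ethkir Sector is on standard time, UTC−11:00.
22:50 Ethkir Sector + 11h = 09:50 UTC (rolling into the next day, 16 February 2032).
At the standard offset (UTC+01:30), 09:50 UTC + 1h30m = 11:20 Umesk Coast standard time.
Daylight saving runs 21 February – 19 November; the standard-time date in Umesk Coast, February 16, 2032, is outside that window, so Umesk Coast is on standard time at UTC+01:30.
09:50 UTC + 1h30m = 11:20 Umesk Coast.

11:20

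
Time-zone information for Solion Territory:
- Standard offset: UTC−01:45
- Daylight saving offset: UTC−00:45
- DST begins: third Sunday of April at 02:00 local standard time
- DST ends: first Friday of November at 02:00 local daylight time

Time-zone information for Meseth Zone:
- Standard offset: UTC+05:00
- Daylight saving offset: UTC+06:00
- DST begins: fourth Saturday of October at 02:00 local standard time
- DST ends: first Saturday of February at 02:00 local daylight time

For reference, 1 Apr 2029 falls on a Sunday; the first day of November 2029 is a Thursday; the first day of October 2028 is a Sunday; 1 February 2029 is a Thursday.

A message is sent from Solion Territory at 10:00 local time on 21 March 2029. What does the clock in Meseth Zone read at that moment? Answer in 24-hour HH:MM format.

16:45

1 April 2029 is a Sunday, so the first Sunday is April 1 and the third is April 15.
1 November 2029 is a Thursday, so the first Friday is November 2.
Daylight saving runs 15 April – 2 November; 21 March 2029 is outside that window, so Solion Territory is on standard time at UTC−01:45.
10:00 Solion Territory + 1h45m = 11:45 UTC.
1 October 2028 is a Sunday, so the first Saturday is October 7 and the fourth is October 28.
1 February 2029 is a Thursday, so the first Saturday is February 3.
At the standard offset (UTC+05:00), 11:45 UTC + 5h = 16:45 Meseth Zone standard time.
The standard-time date in Meseth Zone, 21 March 2029, does not fall between 28 October 2028 and 3 February 2029, so daylight saving is not in effect and Meseth Zone is at UTC+05:00.
11:45 UTC + 5h = 16:45 Meseth Zone.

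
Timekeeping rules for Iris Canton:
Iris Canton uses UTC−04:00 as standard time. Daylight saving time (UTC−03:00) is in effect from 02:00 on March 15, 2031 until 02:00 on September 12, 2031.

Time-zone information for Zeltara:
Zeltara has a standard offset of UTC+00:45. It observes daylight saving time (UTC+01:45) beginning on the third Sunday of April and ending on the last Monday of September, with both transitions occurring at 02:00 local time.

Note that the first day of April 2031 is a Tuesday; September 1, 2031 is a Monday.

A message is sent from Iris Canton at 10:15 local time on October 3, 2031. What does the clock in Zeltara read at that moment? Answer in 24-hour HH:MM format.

October 3, 2031 is outside the daylight-saving period (15 March – 12 September), so Iris Canton is on standard time, UTC−04:00.
10:15 Iris Canton + 4h = 14:15 UTC.
1 April 2031 is a Tuesday, so the first Sunday is April 6 and the third is April 20.
1 September 2031 is a Monday, so Mondays fall on 1, 8, 15, 22, 29; the last is September 29.
At the standard offset (UTC+00:45), 14:15 UTC + 0h45m = 15:00 Zeltara standard time.
Daylight saving runs 20 April – 29 September; the standard-time date in Zeltara, October 3, 2031, is outside that window, so Zeltara is on standard time at UTC+00:45.
14:15 UTC + 0h45m = 15:00 Zeltara.

15:00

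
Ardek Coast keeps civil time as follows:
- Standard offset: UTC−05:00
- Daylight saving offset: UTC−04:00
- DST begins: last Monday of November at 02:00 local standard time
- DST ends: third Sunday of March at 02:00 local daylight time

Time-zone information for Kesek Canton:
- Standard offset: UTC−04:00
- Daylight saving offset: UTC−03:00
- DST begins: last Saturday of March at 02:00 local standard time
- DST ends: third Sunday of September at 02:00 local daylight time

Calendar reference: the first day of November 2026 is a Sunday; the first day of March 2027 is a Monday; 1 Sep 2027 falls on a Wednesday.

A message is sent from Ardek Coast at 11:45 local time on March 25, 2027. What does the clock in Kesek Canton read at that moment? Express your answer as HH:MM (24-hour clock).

1 November 2026 is a Sunday, so Mondays fall on 2, 9, 16, 23, 30; the last is November 30.
1 March 2027 is a Monday, so the first Sunday is March 7 and the third is March 21.
Daylight saving runs 30 November 2026 – 21 March 2027; March 25, 2027 is outside that window, so Ardek Coast is on standard time at UTC−05:00.
11:45 Ardek Coast + 5h = 16:45 UTC.
1 March 2027 is a Monday, so Saturdays fall on 6, 13, 20, 27; the last is March 27.
1 September 2027 is a Wednesday, so the first Sunday is September 5 and the third is September 19.
At the standard offset (UTC−04:00), 16:45 UTC − 4h = 12:45 Kesek Canton standard time.
Daylight saving runs 27 March – 19 September; the standard-time date in Kesek Canton, March 25, 2027, is outside that window, so Kesek Canton is on standard time at UTC−04:00.
16:45 UTC − 4h = 12:45 Kesek Canton.

12:45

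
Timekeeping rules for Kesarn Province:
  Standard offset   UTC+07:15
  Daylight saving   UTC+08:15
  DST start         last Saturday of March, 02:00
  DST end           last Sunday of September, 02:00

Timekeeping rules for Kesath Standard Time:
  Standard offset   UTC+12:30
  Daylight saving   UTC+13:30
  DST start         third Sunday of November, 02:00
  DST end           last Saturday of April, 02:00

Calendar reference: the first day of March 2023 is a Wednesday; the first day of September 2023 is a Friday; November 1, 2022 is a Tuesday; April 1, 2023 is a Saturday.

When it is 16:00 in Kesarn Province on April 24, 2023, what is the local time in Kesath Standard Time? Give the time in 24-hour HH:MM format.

21:15

1 March 2023 is a Wednesday, so Saturdays fall on 4, 11, 18, 25; the last is March 25.
1 September 2023 is a Friday, so Sundays fall on 3, 10, 17, 24; the last is September 24.
April 24, 2023 falls between 25 March and 24 September, so daylight saving is in effect and Kesarn Province is at UTC+08:15.
16:00 Kesarn Province − 8h15m = 07:45 UTC.
1 November 2022 is a Tuesday, so the first Sunday is November 6 and the third is November 20.
1 April 2023 is a Saturday, so Saturdays fall on 1, 8, 15, 22, 29; the last is April 29.
At the standard offset (UTC+12:30), 07:45 UTC + 12h30m = 20:15 Kesath Standard Time standard time.
Daylight saving runs 20 November 2022 – 29 April 2023; the standard-time date in Kesath Standard Time, April 24, 2023, is inside that window, so Kesath Standard Time is at UTC+13:30.
07:45 UTC + 13h30m = 21:15 Kesath Standard Time.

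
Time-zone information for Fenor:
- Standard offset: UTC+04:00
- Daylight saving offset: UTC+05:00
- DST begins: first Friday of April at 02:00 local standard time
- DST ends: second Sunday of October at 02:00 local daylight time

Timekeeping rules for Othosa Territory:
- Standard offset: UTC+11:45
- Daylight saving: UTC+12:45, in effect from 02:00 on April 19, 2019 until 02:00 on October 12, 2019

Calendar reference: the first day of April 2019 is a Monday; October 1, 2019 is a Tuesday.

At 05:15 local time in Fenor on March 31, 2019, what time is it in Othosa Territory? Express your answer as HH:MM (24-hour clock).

1 April 2019 is a Monday, so the first Friday is April 5.
1 October 2019 is a Tuesday, so the first Sunday is October 6 and the second is October 13.
March 31, 2019 does not fall between 5 April and 13 October, so daylight saving is not in effect and Fenor is at UTC+04:00.
05:15 Fenor − 4h = 01:15 UTC.
At the standard offset (UTC+11:45), 01:15 UTC + 11h45m = 13:00 Othosa Territory standard time.
The standard-time date in Othosa Territory, March 31, 2019, is outside the daylight-saving period (19 April – 12 October), so Othosa Territory is on standard time, UTC+11:45.
01:15 UTC + 11h45m = 13:00 Othosa Territory.

13:00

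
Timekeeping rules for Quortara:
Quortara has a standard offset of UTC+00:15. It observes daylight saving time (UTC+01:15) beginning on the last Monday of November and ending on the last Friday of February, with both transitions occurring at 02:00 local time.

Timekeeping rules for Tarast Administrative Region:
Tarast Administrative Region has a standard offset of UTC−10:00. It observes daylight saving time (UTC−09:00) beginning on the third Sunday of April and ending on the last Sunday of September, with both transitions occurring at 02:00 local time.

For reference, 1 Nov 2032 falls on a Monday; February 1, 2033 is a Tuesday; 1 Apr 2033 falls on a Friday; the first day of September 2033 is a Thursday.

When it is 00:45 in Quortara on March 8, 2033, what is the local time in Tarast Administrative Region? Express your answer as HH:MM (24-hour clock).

1 November 2032 is a Monday, so Mondays fall on 1, 8, 15, 22, 29; the last is November 29.
1 February 2033 is a Tuesday, so Fridays fall on 4, 11, 18, 25; the last is February 25.
March 8, 2033 does not fall between 29 November 2032 and 25 February 2033, so daylight saving is not in effect and Quortara is at UTC+00:15.
00:45 Quortara − 0h15m = 00:30 UTC.
1 April 2033 is a Friday, so the first Sunday is April 3 and the third is April 17.
1 September 2033 is a Thursday, so Sundays fall on 4, 11, 18, 25; the last is September 25.
At the standard offset (UTC−10:00), 00:30 UTC − 10h = 14:30 Tarast Administrative Region standard time (rolling into the previous day, 7 March 2033).
The standard-time date in Tarast Administrative Region, March 7, 2033, does not fall between 17 April and 25 September, so daylight saving is not in effect and Tarast Administrative Region is at UTC−10:00.
00:30 UTC − 10h = 14:30 Tarast Administrative Region (rolling into the previous day, 7 March 2033).

14:30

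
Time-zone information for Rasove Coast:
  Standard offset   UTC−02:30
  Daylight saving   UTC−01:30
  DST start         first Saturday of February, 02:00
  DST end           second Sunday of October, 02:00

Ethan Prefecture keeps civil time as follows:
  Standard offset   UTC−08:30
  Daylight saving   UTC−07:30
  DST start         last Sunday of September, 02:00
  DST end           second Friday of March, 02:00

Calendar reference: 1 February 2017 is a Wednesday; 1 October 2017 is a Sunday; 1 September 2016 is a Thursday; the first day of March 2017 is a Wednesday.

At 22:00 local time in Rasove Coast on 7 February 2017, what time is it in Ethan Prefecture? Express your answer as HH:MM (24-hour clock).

16:00

1 February 2017 is a Wednesday, so the first Saturday is February 4.
1 October 2017 is a Sunday, so the first Sunday is October 1 and the second is October 8.
7 February 2017 lies within the daylight-saving period (4 February – 8 October), so Rasove Coast is on daylight time, UTC−01:30.
22:00 Rasove Coast + 1h30m = 23:30 UTC.
1 September 2016 is a Thursday, so Sundays fall on 4, 11, 18, 25; the last is September 25.
1 March 2017 is a Wednesday, so the first Friday is March 3 and the second is March 10.
At the standard offset (UTC−08:30), 23:30 UTC − 8h30m = 15:00 Ethan Prefecture standard time.
The standard-time date in Ethan Prefecture, 7 February 2017, lies within the daylight-saving period (25 September 2016 – 10 March 2017), so Ethan Prefecture is on daylight time, UTC−07:30.
23:30 UTC − 7h30m = 16:00 Ethan Prefecture.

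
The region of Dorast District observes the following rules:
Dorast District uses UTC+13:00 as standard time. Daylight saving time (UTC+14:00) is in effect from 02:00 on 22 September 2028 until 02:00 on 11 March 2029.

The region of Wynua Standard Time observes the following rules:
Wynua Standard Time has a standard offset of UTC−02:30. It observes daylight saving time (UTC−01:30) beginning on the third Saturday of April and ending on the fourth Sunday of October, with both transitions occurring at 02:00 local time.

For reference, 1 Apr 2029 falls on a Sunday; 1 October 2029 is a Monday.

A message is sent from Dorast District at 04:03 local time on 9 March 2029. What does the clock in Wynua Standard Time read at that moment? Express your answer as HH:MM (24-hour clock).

11:33

9 March 2029 lies within the daylight-saving period (22 September 2028 – 11 March 2029), so Dorast District is on daylight time, UTC+14:00.
04:03 Dorast District − 14h = 14:03 UTC (rolling into the previous day, 8 March 2029).
1 April 2029 is a Sunday, so the first Saturday is April 7 and the third is April 21.
1 October 2029 is a Monday, so the first Sunday is October 7 and the fourth is October 28.
At the standard offset (UTC−02:30), 14:03 UTC − 2h30m = 11:33 Wynua Standard Time standard time.
Daylight saving runs 21 April – 28 October; the standard-time date in Wynua Standard Time, 8 March 2029, is outside that window, so Wynua Standard Time is on standard time at UTC−02:30.
14:03 UTC − 2h30m = 11:33 Wynua Standard Time.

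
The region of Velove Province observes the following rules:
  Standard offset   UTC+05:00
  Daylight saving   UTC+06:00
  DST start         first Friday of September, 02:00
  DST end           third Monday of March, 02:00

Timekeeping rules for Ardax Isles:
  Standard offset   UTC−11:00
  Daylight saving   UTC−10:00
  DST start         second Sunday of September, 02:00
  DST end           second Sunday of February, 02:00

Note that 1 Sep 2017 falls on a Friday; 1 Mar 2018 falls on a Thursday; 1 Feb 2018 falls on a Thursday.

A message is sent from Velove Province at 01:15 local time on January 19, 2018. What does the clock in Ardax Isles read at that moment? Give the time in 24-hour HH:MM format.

09:15

1 September 2017 is a Friday, so the first Friday is September 1.
1 March 2018 is a Thursday, so the first Monday is March 5 and the third is March 19.
January 19, 2018 falls between 1 September 2017 and 19 March 2018, so daylight saving is in effect and Velove Province is at UTC+06:00.
01:15 Velove Province − 6h = 19:15 UTC (rolling into the previous day, 18 January 2018).
1 September 2017 is a Friday, so the first Sunday is September 3 and the second is September 10.
1 February 2018 is a Thursday, so the first Sunday is February 4 and the second is February 11.
At the standard offset (UTC−11:00), 19:15 UTC − 11h = 08:15 Ardax Isles standard time.
The standard-time date in Ardax Isles, January 18, 2018, falls between 10 September 2017 and 11 February 2018, so daylight saving is in effect and Ardax Isles is at UTC−10:00.
19:15 UTC − 10h = 09:15 Ardax Isles.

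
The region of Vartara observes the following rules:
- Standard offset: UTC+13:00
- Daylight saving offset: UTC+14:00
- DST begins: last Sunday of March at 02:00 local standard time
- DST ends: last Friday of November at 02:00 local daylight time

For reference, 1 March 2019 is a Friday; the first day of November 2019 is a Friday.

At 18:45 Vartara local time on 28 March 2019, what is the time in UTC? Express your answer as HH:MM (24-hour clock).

05:45

1 March 2019 is a Friday, so Sundays fall on 3, 10, 17, 24, 31; the last is March 31.
1 November 2019 is a Friday, so Fridays fall on 1, 8, 15, 22, 29; the last is November 29.
28 March 2019 does not fall between 31 March and 29 November, so daylight saving is not in effect and Vartara is at UTC+13:00.
18:45 local − 13h = 05:45 UTC.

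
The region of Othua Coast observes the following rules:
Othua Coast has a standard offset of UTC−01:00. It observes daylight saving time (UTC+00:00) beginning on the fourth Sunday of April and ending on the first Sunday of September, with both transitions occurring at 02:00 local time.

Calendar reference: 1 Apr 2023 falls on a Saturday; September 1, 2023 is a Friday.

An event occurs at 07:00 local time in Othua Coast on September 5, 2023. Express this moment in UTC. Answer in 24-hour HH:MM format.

1 April 2023 is a Saturday, so the first Sunday is April 2 and the fourth is April 23.
1 September 2023 is a Friday, so the first Sunday is September 3.
Daylight saving runs 23 April – 3 September; September 5, 2023 is outside that window, so Othua Coast is on standard time at UTC−01:00.
07:00 local + 1h = 08:00 UTC.

08:00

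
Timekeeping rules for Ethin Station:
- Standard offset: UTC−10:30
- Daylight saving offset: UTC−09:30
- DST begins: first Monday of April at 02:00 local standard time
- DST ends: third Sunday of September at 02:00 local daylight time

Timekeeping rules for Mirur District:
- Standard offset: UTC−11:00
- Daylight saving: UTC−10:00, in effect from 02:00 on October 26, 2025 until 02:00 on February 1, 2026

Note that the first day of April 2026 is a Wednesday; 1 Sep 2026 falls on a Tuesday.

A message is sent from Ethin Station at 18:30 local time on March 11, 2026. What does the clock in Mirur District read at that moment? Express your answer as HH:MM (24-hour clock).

1 April 2026 is a Wednesday, so the first Monday is April 6.
1 September 2026 is a Tuesday, so the first Sunday is September 6 and the third is September 20.
March 11, 2026 does not fall between 6 April and 20 September, so daylight saving is not in effect and Ethin Station is at UTC−10:30.
18:30 Ethin Station + 10h30m = 05:00 UTC (rolling into the next day, 12 March 2026).
At the standard offset (UTC−11:00), 05:00 UTC − 11h = 18:00 Mirur District standard time (rolling into the previous day, 11 March 2026).
Daylight saving runs 26 October 2025 – 1 February 2026; the standard-time date in Mirur District, March 11, 2026, is outside that window, so Mirur District is on standard time at UTC−11:00.
05:00 UTC − 11h = 18:00 Mirur District (rolling into the previous day, 11 March 2026).

18:00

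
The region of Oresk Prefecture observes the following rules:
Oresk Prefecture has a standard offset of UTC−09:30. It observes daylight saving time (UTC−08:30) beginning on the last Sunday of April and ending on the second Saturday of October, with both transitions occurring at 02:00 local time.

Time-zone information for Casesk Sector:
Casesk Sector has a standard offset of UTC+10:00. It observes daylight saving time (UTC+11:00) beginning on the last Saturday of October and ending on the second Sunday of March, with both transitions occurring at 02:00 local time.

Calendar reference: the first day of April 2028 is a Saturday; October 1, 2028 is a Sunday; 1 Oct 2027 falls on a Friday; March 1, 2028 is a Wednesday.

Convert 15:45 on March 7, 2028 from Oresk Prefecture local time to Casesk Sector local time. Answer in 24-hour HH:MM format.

12:15

1 April 2028 is a Saturday, so Sundays fall on 2, 9, 16, 23, 30; the last is April 30.
1 October 2028 is a Sunday, so the first Saturday is October 7 and the second is October 14.
March 7, 2028 does not fall between 30 April and 14 October, so daylight saving is not in effect and Oresk Prefecture is at UTC−09:30.
15:45 Oresk Prefecture + 9h30m = 01:15 UTC (rolling into the next day, 8 March 2028).
1 October 2027 is a Friday, so Saturdays fall on 2, 9, 16, 23, 30; the last is October 30.
1 March 2028 is a Wednesday, so the first Sunday is March 5 and the second is March 12.
At the standard offset (UTC+10:00), 01:15 UTC + 10h = 11:15 Casesk Sector standard time.
The standard-time date in Casesk Sector, March 8, 2028, falls between 30 October 2027 and 12 March 2028, so daylight saving is in effect and Casesk Sector is at UTC+11:00.
01:15 UTC + 11h = 12:15 Casesk Sector.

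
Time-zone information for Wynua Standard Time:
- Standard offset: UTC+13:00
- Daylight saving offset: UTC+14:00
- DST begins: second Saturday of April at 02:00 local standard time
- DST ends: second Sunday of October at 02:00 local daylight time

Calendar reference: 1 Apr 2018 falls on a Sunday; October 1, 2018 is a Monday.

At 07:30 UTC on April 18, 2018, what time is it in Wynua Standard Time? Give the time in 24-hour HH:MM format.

21:30

1 April 2018 is a Sunday, so the first Saturday is April 7 and the second is April 14.
1 October 2018 is a Monday, so the first Sunday is October 7 and the second is October 14.
At the standard offset (UTC+13:00), 07:30 UTC + 13h = 20:30 Wynua Standard Time standard time.
Daylight saving runs 14 April – 14 October; the standard-time date in Wynua Standard Time, April 18, 2018, is inside that window, so Wynua Standard Time is at UTC+14:00.
07:30 UTC + 14h = 21:30 local.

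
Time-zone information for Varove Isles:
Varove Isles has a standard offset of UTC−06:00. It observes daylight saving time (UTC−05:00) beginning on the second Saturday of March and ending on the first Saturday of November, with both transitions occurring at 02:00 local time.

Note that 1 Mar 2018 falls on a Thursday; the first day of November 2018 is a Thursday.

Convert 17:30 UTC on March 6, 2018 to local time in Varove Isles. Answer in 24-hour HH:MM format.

11:30

1 March 2018 is a Thursday, so the first Saturday is March 3 and the second is March 10.
1 November 2018 is a Thursday, so the first Saturday is November 3.
At the standard offset (UTC−06:00), 17:30 UTC − 6h = 11:30 Varove Isles standard time.
Daylight saving runs 10 March – 3 November; the standard-time date in Varove Isles, March 6, 2018, is outside that window, so Varove Isles is on standard time at UTC−06:00.
17:30 UTC − 6h = 11:30 local.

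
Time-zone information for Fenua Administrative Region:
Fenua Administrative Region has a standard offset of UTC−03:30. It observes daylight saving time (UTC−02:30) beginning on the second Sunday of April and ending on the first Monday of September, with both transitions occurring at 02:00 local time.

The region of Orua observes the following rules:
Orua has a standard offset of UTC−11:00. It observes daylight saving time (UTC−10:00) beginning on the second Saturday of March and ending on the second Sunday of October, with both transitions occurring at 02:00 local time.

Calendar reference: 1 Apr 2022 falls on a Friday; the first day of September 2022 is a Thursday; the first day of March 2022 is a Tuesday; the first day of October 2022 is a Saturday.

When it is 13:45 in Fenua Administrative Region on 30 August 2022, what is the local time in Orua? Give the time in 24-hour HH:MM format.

06:15

1 April 2022 is a Friday, so the first Sunday is April 3 and the second is April 10.
1 September 2022 is a Thursday, so the first Monday is September 5.
30 August 2022 lies within the daylight-saving period (10 April – 5 September), so Fenua Administrative Region is on daylight time, UTC−02:30.
13:45 Fenua Administrative Region + 2h30m = 16:15 UTC.
1 March 2022 is a Tuesday, so the first Saturday is March 5 and the second is March 12.
1 October 2022 is a Saturday, so the first Sunday is October 2 and the second is October 9.
At the standard offset (UTC−11:00), 16:15 UTC − 11h = 05:15 Orua standard time.
Daylight saving runs 12 March – 9 October; the standard-time date in Orua, 30 August 2022, is inside that window, so Orua is at UTC−10:00.
16:15 UTC − 10h = 06:15 Orua.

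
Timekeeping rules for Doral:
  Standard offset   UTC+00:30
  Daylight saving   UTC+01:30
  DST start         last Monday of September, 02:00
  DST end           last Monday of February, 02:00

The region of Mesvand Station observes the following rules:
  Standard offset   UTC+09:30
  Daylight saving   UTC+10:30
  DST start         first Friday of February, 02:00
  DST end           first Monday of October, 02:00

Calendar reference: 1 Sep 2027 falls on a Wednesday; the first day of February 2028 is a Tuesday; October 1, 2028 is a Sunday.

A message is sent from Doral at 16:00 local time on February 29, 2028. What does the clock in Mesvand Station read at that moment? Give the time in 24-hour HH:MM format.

1 September 2027 is a Wednesday, so Mondays fall on 6, 13, 20, 27; the last is September 27.
1 February 2028 is a Tuesday, so Mondays fall on 7, 14, 21, 28; the last is February 28.
February 29, 2028 is outside the daylight-saving period (27 September 2027 – 28 February 2028), so Doral is on standard time, UTC+00:30.
16:00 Doral − 0h30m = 15:30 UTC.
1 February 2028 is a Tuesday, so the first Friday is February 4.
1 October 2028 is a Sunday, so the first Monday is October 2.
At the standard offset (UTC+09:30), 15:30 UTC + 9h30m = 01:00 Mesvand Station standard time (rolling into the next day, 1 March 2028).
The standard-time date in Mesvand Station, March 1, 2028, lies within the daylight-saving period (4 February – 2 October), so Mesvand Station is on daylight time, UTC+10:30.
15:30 UTC + 10h30m = 02:00 Mesvand Station (rolling into the next day, 1 March 2028).

02:00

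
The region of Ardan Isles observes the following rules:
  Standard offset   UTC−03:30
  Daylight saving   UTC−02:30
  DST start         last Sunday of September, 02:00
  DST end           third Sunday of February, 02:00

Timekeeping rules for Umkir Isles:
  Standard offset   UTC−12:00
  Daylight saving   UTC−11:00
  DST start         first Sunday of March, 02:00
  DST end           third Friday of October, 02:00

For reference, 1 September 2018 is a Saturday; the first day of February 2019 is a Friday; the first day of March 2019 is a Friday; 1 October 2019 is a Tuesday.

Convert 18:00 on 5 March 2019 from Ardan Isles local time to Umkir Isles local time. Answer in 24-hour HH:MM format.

10:30

1 September 2018 is a Saturday, so Sundays fall on 2, 9, 16, 23, 30; the last is September 30.
1 February 2019 is a Friday, so the first Sunday is February 3 and the third is February 17.
5 March 2019 does not fall between 30 September 2018 and 17 February 2019, so daylight saving is not in effect and Ardan Isles is at UTC−03:30.
18:00 Ardan Isles + 3h30m = 21:30 UTC.
1 March 2019 is a Friday, so the first Sunday is March 3.
1 October 2019 is a Tuesday, so the first Friday is October 4 and the third is October 18.
At the standard offset (UTC−12:00), 21:30 UTC − 12h = 09:30 Umkir Isles standard time.
The standard-time date in Umkir Isles, 5 March 2019, falls between 3 March and 18 October, so daylight saving is in effect and Umkir Isles is at UTC−11:00.
21:30 UTC − 11h = 10:30 Umkir Isles.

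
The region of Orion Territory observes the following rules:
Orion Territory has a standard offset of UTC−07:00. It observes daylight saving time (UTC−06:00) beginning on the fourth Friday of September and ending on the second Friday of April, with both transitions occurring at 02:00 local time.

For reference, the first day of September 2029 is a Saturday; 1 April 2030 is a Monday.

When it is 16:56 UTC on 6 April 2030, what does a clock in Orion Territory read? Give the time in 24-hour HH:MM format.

1 September 2029 is a Saturday, so the first Friday is September 7 and the fourth is September 28.
1 April 2030 is a Monday, so the first Friday is April 5 and the second is April 12.
At the standard offset (UTC−07:00), 16:56 UTC − 7h = 09:56 Orion Territory standard time.
The standard-time date in Orion Territory, 6 April 2030, falls between 28 September 2029 and 12 April 2030, so daylight saving is in effect and Orion Territory is at UTC−06:00.
16:56 UTC − 6h = 10:56 local.

10:56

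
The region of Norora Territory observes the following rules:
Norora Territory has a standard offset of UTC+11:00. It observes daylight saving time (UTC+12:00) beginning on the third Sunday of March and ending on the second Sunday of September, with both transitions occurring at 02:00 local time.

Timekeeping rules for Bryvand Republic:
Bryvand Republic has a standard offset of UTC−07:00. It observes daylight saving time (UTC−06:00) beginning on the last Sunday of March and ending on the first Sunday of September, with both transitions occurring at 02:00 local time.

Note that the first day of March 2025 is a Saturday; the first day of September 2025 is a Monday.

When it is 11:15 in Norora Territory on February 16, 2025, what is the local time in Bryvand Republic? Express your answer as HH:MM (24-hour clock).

17:15

1 March 2025 is a Saturday, so the first Sunday is March 2 and the third is March 16.
1 September 2025 is a Monday, so the first Sunday is September 7 and the second is September 14.
Daylight saving runs 16 March – 14 September; February 16, 2025 is outside that window, so Norora Territory is on standard time at UTC+11:00.
11:15 Norora Territory − 11h = 00:15 UTC.
1 March 2025 is a Saturday, so Sundays fall on 2, 9, 16, 23, 30; the last is March 30.
1 September 2025 is a Monday, so the first Sunday is September 7.
At the standard offset (UTC−07:00), 00:15 UTC − 7h = 17:15 Bryvand Republic standard time (rolling into the previous day, 15 February 2025).
The standard-time date in Bryvand Republic, February 15, 2025, is outside the daylight-saving period (30 March – 7 September), so Bryvand Republic is on standard time, UTC−07:00.
00:15 UTC − 7h = 17:15 Bryvand Republic (rolling into the previous day, 15 February 2025).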